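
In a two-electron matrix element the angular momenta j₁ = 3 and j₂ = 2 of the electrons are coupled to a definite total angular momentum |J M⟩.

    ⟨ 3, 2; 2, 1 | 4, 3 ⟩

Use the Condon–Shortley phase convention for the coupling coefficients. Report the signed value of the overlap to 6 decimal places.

√[9·1!5!3!/10! · 5!1!3!1!7!1!] = √(6480)
  +(−1)^0/∏(0,1,1,3,4,0)! = 1/144  (running 1/144)
  +(−1)^1/∏(1,0,0,2,5,1)! = -1/240  (running 1/360)
⟨..|..⟩ = √(6480)·(1/360) = +0.223607

+0.223607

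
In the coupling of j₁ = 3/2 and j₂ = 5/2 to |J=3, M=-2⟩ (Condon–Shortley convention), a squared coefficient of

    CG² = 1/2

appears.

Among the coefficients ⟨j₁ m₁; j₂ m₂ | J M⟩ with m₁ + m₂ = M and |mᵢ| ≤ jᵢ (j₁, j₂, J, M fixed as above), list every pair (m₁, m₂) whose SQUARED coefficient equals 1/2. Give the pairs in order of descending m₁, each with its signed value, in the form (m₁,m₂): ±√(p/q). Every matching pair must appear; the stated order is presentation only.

Admissible pairs with m₁+m₂ = M = -2: (-3/2,-1/2), (-1/2,-3/2), (1/2,-5/2)
  (m₁,m₂)=(1/2,-5/2): CG² = 5/12, CG = +√(5/12)
  (m₁,m₂)=(-1/2,-3/2): CG² = 1/12, CG = +√(1/12)
  (m₁,m₂)=(-3/2,-1/2): CG² = 1/2, CG = −√(1/2)   ← matches the target
Pairs with CG² = 1/2: (-3/2,-1/2): −√(1/2)

(-3/2,-1/2): −√(1/2)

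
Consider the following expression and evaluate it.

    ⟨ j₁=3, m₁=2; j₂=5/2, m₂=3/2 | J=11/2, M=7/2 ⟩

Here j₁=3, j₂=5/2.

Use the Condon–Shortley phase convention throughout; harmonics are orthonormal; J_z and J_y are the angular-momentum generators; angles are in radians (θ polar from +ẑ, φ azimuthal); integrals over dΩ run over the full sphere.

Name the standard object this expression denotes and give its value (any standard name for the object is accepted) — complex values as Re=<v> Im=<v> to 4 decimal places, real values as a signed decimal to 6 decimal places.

Clebsch–Gordan coefficient, +√(6/11) ≈ +0.738549

This is a Clebsch–Gordan (vector-coupling) coefficient.
j₁+j₂−J=0  J+j₁−j₂=6  J−j₁+j₂=5  j₁+j₂+J+1=12
(j₁±m₁, j₂±m₂, J±M) = (5,1,4,1,9,2)
P² = 49766400/11
sum k=0..0:
  [0] +1/2880 = 1/2880
S = 1/2880
C² = P²·S² = 6/11 ; C = +0.738549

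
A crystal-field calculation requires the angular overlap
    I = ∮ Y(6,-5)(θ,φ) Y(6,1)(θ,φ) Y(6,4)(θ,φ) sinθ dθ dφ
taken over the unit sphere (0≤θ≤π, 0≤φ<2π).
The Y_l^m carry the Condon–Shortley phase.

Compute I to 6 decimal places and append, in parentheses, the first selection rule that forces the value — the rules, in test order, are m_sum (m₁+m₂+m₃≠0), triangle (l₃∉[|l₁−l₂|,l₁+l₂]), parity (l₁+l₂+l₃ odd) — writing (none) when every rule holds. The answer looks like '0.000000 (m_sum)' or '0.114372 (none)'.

m-sum 0 ✓  L=18 even ✓  0≤6≤12 ✓
Π(2lᵢ+1) = 13×13×13 = 2197
triangle coeff Δ(6,6,6) = 1/325909584
Σ_t [0,6]: t=0:+1/373248000 t=1:−1/1728000 t=2:+1/110592 t=3:−1/46656 t=4:+1/110592 t=5:−1/1728000 t=6:+1/373248000 = -7/1555200
(3j)²=400/46189 [(6 6 6; 0 0 0)], sign=-1
Σ_t [5,6]: t=5:−1/4147200 t=6:+1/10368000 = -1/6912000
(3j)²=189/16796 [(6 6 6; -5 1 4)], sign=-1
⇒ 4πI² = 245700/1147619
I = (+1)√(245700/1147619/(4π)) = 0.13052653
No selection rule forces the value: the integral is nonzero (none).

0.130527 (none)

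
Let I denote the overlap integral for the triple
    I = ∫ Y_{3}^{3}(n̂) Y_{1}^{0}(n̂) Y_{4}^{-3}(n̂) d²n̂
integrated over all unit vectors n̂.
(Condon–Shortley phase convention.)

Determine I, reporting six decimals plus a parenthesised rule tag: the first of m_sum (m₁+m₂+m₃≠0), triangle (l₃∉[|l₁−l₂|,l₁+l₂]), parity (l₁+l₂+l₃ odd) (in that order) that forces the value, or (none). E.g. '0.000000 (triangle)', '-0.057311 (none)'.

Checks pass: Σm=0; 8 even; l₃=4∈[2,4].
(2·3+1)(2·1+1)(2·4+1) = 189
Δ: 0! 6! 2! / 9! → 1/252
sum: t=0:+1/36 = 1/36
3j²(3 1 4; 0 0 0) = Δ·Π!·Σ² = 4/63  (sign +1)
sum: t=0:+1/720 = 1/720
3j²(3 1 4; 3 0 -3) = Δ·Π!·Σ² = 1/36  (sign -1)
combine: 4πI² = 189·4/63·1/36 = 1/3
take √, sign -1: I = -0.16286750
No selection rule forces the value: the integral is nonzero (none).

-0.162868 (none)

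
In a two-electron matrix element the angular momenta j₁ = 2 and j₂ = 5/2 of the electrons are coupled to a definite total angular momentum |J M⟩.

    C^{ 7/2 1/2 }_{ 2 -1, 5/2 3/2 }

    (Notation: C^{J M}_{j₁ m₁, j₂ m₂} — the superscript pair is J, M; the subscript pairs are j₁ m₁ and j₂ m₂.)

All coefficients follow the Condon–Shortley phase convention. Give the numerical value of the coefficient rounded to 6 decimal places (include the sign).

-0.619780  (= −√(121/315))

√[8·1!3!4!/9! · 1!3!4!1!4!3!] = √(2304/35)
  +(−1)^0/∏(0,1,3,4,0,0)! = 1/144  (running 1/144)
  +(−1)^1/∏(1,0,2,3,1,1)! = -1/12  (running -11/144)
⟨..|..⟩ = √(2304/35)·(-11/144) = -0.619780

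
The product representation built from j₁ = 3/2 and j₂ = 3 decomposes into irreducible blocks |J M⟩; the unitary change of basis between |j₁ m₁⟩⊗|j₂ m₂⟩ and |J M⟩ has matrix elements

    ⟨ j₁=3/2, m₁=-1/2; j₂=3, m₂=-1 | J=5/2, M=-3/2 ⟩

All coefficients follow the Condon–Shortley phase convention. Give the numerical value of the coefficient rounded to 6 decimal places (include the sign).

−√(7/20) ≈ -0.591608

j₁+j₂−J=2  J+j₁−j₂=1  J−j₁+j₂=4  j₁+j₂+J+1=8
(j₁±m₁, j₂±m₂, J±M) = (1,2,2,4,1,4)
P² = 576/35
sum k=1..2:
  [1] −1/6 = -1/6
  [2] +1/48 = 1/48
S = -7/48
C² = P²·S² = 7/20 ; C = -0.591608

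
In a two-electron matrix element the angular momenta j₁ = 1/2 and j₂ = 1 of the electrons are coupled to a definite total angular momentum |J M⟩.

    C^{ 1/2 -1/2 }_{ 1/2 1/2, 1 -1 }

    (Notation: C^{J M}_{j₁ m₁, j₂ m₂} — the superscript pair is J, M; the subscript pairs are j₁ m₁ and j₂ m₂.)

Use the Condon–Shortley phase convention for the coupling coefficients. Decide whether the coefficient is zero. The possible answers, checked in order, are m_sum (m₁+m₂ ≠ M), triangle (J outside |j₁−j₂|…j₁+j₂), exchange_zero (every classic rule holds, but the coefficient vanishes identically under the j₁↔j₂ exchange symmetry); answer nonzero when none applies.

m-sum: m₁+m₂ = 1/2+(-1) = -1/2, M = -1/2  ✓
triangle: |j₁−j₂| = 1/2 ≤ J = 1/2 ≤ j₁+j₂ = 3/2  ✓
exchange: j₁≠j₂ or m₁≠m₂ — the exchange symmetry imposes no constraint here
value check: CG = +√(2/3) = +0.816497 ≠ 0

nonzero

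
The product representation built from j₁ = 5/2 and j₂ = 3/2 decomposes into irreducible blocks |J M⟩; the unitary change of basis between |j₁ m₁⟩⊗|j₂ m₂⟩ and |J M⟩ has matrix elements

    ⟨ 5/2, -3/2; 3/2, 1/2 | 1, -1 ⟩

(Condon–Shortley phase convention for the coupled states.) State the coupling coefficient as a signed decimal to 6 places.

+√(3/10) ≈ +0.547723

√[3·3!2!0!/6! · 1!4!2!1!0!2!] = √(24/5)
  +(−1)^2/∏(2,1,2,0,0,0)! = 1/4  (running 1/4)
⟨..|..⟩ = √(24/5)·(1/4) = +0.547723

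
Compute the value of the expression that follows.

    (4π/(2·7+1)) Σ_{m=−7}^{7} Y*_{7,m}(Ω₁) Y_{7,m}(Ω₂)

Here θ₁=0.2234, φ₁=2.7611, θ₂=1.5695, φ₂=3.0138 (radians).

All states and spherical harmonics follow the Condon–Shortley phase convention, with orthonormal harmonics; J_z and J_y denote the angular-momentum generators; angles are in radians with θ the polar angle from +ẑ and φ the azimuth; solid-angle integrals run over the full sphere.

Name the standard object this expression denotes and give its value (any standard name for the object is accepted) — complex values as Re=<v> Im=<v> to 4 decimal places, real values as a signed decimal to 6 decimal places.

This sum is the spherical-harmonic addition theorem: it equals the Legendre polynomial P_l(cos γ) of the angle γ between the two directions.
Summing Y*_{l m}(θ₁,φ₁)·Y_{l m}(θ₂,φ₂) over m ∈ [−7, 7]; prefactor 4π/(2·7+1) = 0.837758:
  [-7]  conj(Y_{7,-7})(Ω₁) = 0.00001 + 0.00001j ; Y_{7,-7}(Ω₂) = -0.31296 - 0.38999j ; Δ = -0.00000 - 0.00001j
  [-6]  conj(Y_{7,-6})(Ω₁) = -0.00014 - 0.00016j ; Y_{7,-6}(Ω₂) = 0.00175 + 0.00168j ; Δ = 0.00000 - 0.00000j
  [-5]  conj(Y_{7,-5})(Ω₁) = 0.00072 + 0.00210j ; Y_{7,-5}(Ω₂) = 0.29453 + 0.21882j ; Δ = -0.00025 + 0.00078j
  [-4]  conj(Y_{7,-4})(Ω₁) = 0.00079 - 0.01612j ; Y_{7,-4}(Ω₂) = -0.00249 - 0.00140j ; Δ = -0.00002 + 0.00004j
  [-3]  conj(Y_{7,-3})(Ω₁) = -0.03483 + 0.07607j ; Y_{7,-3}(Ω₂) = -0.30779 - 0.12414j ; Δ = 0.02016 - 0.01909j
  [-2]  conj(Y_{7,-2})(Ω₁) = 0.21532 - 0.20506j ; Y_{7,-2}(Ω₂) = 0.00294 + 0.00077j ; Δ = 0.00079 - 0.00044j
  [-1]  conj(Y_{7,-1})(Ω₁) = -0.58670 + 0.23467j ; Y_{7,-1}(Ω₂) = 0.31675 + 0.04070j ; Δ = -0.19539 + 0.05045j
  [+0]  conj(Y_{7,0})(Ω₁) = 0.45136 + 0.00000j ; Y_{7,0}(Ω₂) = -0.00310 + 0.00000j ; Δ = -0.00140 + 0.00000j
  [+1]  conj(Y_{7,1})(Ω₁) = 0.58670 + 0.23467j ; Y_{7,1}(Ω₂) = -0.31675 + 0.04070j ; Δ = -0.19539 - 0.05045j
  [+2]  conj(Y_{7,2})(Ω₁) = 0.21532 + 0.20506j ; Y_{7,2}(Ω₂) = 0.00294 - 0.00077j ; Δ = 0.00079 + 0.00044j
  [+3]  conj(Y_{7,3})(Ω₁) = 0.03483 + 0.07607j ; Y_{7,3}(Ω₂) = 0.30779 - 0.12414j ; Δ = 0.02016 + 0.01909j
  [+4]  conj(Y_{7,4})(Ω₁) = 0.00079 + 0.01612j ; Y_{7,4}(Ω₂) = -0.00249 + 0.00140j ; Δ = -0.00002 - 0.00004j
  [+5]  conj(Y_{7,5})(Ω₁) = -0.00072 + 0.00210j ; Y_{7,5}(Ω₂) = -0.29453 + 0.21882j ; Δ = -0.00025 - 0.00078j
  [+6]  conj(Y_{7,6})(Ω₁) = -0.00014 + 0.00016j ; Y_{7,6}(Ω₂) = 0.00175 - 0.00168j ; Δ = 0.00000 + 0.00000j
  [+7]  conj(Y_{7,7})(Ω₁) = -0.00001 + 0.00001j ; Y_{7,7}(Ω₂) = 0.31296 - 0.38999j ; Δ = -0.00000 + 0.00001j
Accumulated sum -0.35081 + 0.00000j; after 4π/(2l+1) scaling, -0.29390 + 0.00000j ⇒ P_7 = -0.293898

Legendre polynomial (addition theorem), -0.293898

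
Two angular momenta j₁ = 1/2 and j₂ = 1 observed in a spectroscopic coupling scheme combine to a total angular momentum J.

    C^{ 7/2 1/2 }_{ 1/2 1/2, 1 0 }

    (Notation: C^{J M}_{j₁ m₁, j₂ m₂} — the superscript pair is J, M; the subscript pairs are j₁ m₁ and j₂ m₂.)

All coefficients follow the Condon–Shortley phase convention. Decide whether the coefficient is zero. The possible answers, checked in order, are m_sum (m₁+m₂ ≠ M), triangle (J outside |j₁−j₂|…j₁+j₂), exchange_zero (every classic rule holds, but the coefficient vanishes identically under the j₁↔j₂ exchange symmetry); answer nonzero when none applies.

triangle

m-sum: m₁+m₂ = 1/2+0 = 1/2, M = 1/2  ✓
triangle: need |j₁−j₂| ≤ J ≤ j₁+j₂, i.e. J ∈ [1/2, 3/2]; J = 7/2 is outside ✗ ⇒ coefficient is 0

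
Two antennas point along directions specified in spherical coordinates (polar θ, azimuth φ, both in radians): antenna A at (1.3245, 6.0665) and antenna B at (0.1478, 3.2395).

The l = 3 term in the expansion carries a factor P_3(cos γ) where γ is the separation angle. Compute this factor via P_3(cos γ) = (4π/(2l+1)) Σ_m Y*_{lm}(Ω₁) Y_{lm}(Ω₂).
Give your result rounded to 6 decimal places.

Addition theorem: P_3(cos γ) = (4π/7) Σ_m Y*_{lm}(Ω₁) Y_{lm}(Ω₂), m = −3…3:
  m=-3: (0.302960, -0.230338) × (-0.001275, 0.000386) = (-0.000298, 0.000411)  (running Σ = (-0.000298, 0.000411))
  m=-2: (0.212696, -0.098416) × (0.021502, -0.004265) = (0.004154, -0.003023)  (running Σ = (0.003856, -0.002613))
  m=-1: (-0.215118, 0.047356) × (-0.184322, 0.018104) = (0.038794, -0.012623)  (running Σ = (0.042650, -0.015236))
  m=0: (-0.245913, -0.000000) × (0.698193, 0.000000) = (-0.171695, -0.000000)  (running Σ = (-0.129045, -0.015236))
  m=1: (0.215118, 0.047356) × (0.184322, 0.018104) = (0.038794, 0.012623)  (running Σ = (-0.090252, -0.002613))
  m=2: (0.212696, 0.098416) × (0.021502, 0.004265) = (0.004154, 0.003023)  (running Σ = (-0.086098, 0.000411))
  m=3: (-0.302960, -0.230338) × (0.001275, 0.000386) = (-0.000298, -0.000411)  (running Σ = (-0.086395, 0.000000))
Σ over m = (-0.086395, 0.000000); ×(4π/7) → (-0.155097, 0.000000). Real part: -0.155097

-0.155097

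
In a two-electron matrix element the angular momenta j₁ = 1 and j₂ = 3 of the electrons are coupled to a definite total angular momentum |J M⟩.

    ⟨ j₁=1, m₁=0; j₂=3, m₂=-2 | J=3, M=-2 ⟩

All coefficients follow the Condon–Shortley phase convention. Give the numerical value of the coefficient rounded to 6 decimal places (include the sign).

triangle: 1!*1!*5!/8! = 120/40320
(j±m)!: 1!*1!*1!*5!*1!*5! = 14400
prefactor² = (2J+1)*Δ*N² = 300
  k=0: +1/(0!*1!*1!*1!*0!*4!) = 1/24
  k=1: −1/(1!*0!*0!*0!*1!*5!) = -1/120
Σ = 1/30  ⇒  CG² = 300*(1/30)² = 1/3
CG = +√(1/3) = +0.577350

+√(1/3) ≈ +0.577350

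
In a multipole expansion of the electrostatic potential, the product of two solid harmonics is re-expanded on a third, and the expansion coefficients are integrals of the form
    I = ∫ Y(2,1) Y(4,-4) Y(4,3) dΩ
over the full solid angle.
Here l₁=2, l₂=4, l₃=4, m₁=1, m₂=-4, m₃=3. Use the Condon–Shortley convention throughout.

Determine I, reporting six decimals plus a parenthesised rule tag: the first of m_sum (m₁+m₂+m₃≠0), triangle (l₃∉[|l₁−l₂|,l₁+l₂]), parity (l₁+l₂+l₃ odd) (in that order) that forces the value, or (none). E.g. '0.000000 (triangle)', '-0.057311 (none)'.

Checks pass: Σm=0; 10 even; l₃=4∈[2,6].
(2·2+1)(2·4+1)(2·4+1) = 405
Δ: 2! 2! 6! / 11! → 1/13860
sum: t=0:+1/192 t=1:−1/36 t=2:+1/192 = -5/288
3j²(2 4 4; 0 0 0) = Δ·Π!·Σ² = 20/693  (sign -1)
sum: t=0:+1/1440 = 1/1440
3j²(2 4 4; 1 -4 3) = Δ·Π!·Σ² = 7/165  (sign -1)
combine: 4πI² = 405·20/693·7/165 = 60/121
take √, sign +1: I = 0.19864517
No selection rule forces the value: the integral is nonzero (none).

0.198645 (none)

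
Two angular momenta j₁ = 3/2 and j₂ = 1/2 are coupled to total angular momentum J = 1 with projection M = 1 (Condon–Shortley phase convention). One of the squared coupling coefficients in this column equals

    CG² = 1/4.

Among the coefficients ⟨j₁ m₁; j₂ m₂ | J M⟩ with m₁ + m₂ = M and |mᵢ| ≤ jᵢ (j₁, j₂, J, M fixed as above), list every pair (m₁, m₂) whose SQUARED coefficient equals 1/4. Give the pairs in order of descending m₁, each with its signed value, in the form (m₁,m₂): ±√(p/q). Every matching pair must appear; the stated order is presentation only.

Admissible pairs with m₁+m₂ = M = 1: (1/2,1/2), (3/2,-1/2)
  (m₁,m₂)=(3/2,-1/2): CG² = 3/4, CG = +√(3/4)
  (m₁,m₂)=(1/2,1/2): CG² = 1/4, CG = −√(1/4)   ← matches the target
Pairs with CG² = 1/4: (1/2,1/2): −√(1/4)

(1/2,1/2): −√(1/4)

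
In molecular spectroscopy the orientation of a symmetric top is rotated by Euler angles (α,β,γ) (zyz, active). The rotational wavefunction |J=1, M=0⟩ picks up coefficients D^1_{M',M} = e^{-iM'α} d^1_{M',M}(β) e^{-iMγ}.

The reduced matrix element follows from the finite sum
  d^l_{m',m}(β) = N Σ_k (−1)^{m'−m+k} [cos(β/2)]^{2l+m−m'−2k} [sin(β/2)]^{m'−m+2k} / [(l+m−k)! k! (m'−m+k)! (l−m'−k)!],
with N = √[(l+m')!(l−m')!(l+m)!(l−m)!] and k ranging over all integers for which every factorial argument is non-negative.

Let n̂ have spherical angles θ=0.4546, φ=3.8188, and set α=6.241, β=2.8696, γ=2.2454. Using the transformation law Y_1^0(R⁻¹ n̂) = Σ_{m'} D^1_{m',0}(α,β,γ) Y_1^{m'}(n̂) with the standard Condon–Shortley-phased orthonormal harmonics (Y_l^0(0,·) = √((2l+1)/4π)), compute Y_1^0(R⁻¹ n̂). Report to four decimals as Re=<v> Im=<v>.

Need the full column D^1_{m',0} for m'=−1..1 at α=6.2410, β=2.8696, γ=2.2454.
cos(β/2)=0.135578, sin(β/2)=0.990767
d^1_{-1,0}: single k=1 term ⇒ +0.189965;  D = +0.189796-0.008011i
d^1_{0,0}: k∈[0..1] ⇒ +0.018381 -0.981619 = -0.963237;  D = -0.963237+0.000000i
d^1_{1,0}: single k=0 term ⇒ -0.189965;  D = -0.189796-0.008011i
Y_1^{m'}(θ=0.4546,φ=3.8188) and Σ D·Y over m':
  (+0.1898-0.0080i)·(-0.1182+0.0951i)  (-0.9632+0.0000i)·(+0.4390+0.0000i)  (-0.1898-0.0080i)·(+0.1182+0.0951i)
Y_1^0(R⁻¹ n̂) = -0.466196+0.000000i

Re=-0.4662 Im=0.0000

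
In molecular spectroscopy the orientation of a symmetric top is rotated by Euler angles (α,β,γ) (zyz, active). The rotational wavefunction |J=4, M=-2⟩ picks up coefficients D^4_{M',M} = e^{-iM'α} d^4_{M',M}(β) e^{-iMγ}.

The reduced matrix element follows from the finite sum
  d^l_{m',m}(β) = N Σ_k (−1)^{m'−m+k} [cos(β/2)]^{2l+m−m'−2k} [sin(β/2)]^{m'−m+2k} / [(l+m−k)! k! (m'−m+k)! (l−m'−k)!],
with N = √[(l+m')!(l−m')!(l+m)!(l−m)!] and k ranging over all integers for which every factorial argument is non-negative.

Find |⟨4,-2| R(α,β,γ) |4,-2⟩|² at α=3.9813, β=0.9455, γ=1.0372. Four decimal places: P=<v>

P=0.1929

First d^4_{-2,-2}(β=0.9455), then the phase factors e^{-i(-2)α} and e^{-i(-2)γ}:
With c≡cos(β/2)=0.890319 and s≡sin(β/2)=0.455336, N=[2·720·2·720]^{1/2}=1440.000000
k∈{0,1,2} keeps every argument non-negative
  k=0: (−1)^0·1440.0000/(1440)·0.8903^8·0.4553^0 = +0.394791
  k=1: (−1)^1·1440.0000/(120)·0.8903^6·0.4553^2 = -1.239142
  k=2: (−1)^2·1440.0000/(96)·0.8903^4·0.4553^4 = +0.405139
d^4_{-2,-2}(0.9455) = +0.394791 -1.239142 +0.405139 = -0.439212
|D^4_{-2,-2}|² = |d^4_{-2,-2}(β)|² = (-0.439212)² = 0.192908 (the z-rotation phases have unit modulus)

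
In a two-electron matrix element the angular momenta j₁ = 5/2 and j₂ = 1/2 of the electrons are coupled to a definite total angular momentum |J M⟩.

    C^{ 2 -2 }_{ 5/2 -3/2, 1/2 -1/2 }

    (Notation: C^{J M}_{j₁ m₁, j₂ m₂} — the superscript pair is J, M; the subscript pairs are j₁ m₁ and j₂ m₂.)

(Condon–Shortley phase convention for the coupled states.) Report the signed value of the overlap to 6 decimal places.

√[5·1!4!0!/6! · 1!4!0!1!0!4!] = √(96)
  +(−1)^0/∏(0,1,4,0,0,0)! = 1/24  (running 1/24)
⟨..|..⟩ = √(96)·(1/24) = +0.408248

+√(1/6) = +0.408248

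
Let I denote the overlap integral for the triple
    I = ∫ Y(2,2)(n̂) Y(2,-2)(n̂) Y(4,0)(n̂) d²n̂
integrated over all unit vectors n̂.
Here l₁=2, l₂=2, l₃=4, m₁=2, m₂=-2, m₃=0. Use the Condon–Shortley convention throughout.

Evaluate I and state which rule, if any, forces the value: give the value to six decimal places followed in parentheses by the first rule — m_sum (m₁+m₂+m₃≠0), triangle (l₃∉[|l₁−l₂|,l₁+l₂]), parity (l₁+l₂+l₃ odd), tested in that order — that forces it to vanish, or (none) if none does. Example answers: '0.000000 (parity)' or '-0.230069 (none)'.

Rules hold: Σm=0, L=8 even, 0≤4≤4.
N = 5·5·9 = 225
Δ = 0!·4!·4!/9! = 1/630
Racah Σ t=0..0: t=0:+1/16 = 1/16
⇒ 3j(2 2 4; 0 0 0)² = 2/35, sgn +1
Racah Σ t=0..0: t=0:+1/576 = 1/576
⇒ 3j(2 2 4; 2 -2 0)² = 1/630, sgn +1
4πI² = N·(3j₀)²·(3jₘ)² = 1/49
I = +1·√(0.0204082/4π) = 0.04029926
No selection rule forces the value: the integral is nonzero (none).

0.040299 (none)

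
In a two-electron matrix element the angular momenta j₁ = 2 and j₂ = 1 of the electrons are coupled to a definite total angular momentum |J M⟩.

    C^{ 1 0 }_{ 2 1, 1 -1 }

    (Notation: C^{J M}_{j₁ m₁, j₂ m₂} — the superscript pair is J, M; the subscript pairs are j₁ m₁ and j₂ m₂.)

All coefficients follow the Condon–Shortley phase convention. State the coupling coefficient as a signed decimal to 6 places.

√[3·2!2!0!/5! · 3!1!0!2!1!1!] = √(6/5)
  +(−1)^0/∏(0,2,1,0,1,0)! = 1/2  (running 1/2)
⟨..|..⟩ = √(6/5)·(1/2) = +0.547723

+√(3/10) ≈ +0.547723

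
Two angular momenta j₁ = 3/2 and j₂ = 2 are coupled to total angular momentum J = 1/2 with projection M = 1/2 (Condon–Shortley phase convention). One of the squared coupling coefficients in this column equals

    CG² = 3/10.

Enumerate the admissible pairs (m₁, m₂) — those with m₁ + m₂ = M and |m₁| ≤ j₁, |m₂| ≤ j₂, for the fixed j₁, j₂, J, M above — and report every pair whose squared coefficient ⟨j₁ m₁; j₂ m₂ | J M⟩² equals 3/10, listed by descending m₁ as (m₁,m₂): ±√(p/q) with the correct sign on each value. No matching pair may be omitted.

Admissible pairs with m₁+m₂ = M = 1/2: (-3/2,2), (-1/2,1), (1/2,0), (3/2,-1)
  (m₁,m₂)=(3/2,-1): CG² = 1/10, CG = +√(1/10)
  (m₁,m₂)=(1/2,0): CG² = 1/5, CG = −√(1/5)
  (m₁,m₂)=(-1/2,1): CG² = 3/10, CG = +√(3/10)   ← matches the target
  (m₁,m₂)=(-3/2,2): CG² = 2/5, CG = −√(2/5)
Pairs with CG² = 3/10: (-1/2,1): +√(3/10)

(-1/2,1): +√(3/10)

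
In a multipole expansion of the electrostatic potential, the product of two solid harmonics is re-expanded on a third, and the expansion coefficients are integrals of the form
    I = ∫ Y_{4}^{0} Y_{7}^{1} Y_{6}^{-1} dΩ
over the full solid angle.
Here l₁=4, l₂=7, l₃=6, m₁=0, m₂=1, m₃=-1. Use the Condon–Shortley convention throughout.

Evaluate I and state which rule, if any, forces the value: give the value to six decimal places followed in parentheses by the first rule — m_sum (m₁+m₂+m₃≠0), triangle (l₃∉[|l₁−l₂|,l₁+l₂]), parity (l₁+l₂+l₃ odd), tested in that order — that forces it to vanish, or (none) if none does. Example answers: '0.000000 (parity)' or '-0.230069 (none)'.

0.000000 (parity)

l₁+l₂+l₃=17 is odd: 3j(l;000)=0 ⇒ I=0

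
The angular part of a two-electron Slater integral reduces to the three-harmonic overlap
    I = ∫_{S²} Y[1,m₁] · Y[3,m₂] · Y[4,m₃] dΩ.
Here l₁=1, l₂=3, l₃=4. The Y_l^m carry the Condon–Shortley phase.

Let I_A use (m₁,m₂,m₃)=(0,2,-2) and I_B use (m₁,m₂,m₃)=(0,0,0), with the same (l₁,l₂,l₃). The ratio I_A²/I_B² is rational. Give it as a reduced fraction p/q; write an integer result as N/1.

Same 1,3,4: normalisation and zero-m 3j drop out of the ratio.
A: Δ: 0! 2! 6! / 9! → 1/252; sum: t=0:+1/120 = 1/120; 3j²(1 3 4; 0 2 -2) = Δ·Π!·Σ² = 1/21  (sign +1)
B: Δ: 0! 2! 6! / 9! → 1/252; sum: t=0:+1/36 = 1/36; 3j²(1 3 4; 0 0 0) = Δ·Π!·Σ² = 4/63  (sign +1)
I_A²/I_B² = (1/21)/(4/63) = 3/4

3/4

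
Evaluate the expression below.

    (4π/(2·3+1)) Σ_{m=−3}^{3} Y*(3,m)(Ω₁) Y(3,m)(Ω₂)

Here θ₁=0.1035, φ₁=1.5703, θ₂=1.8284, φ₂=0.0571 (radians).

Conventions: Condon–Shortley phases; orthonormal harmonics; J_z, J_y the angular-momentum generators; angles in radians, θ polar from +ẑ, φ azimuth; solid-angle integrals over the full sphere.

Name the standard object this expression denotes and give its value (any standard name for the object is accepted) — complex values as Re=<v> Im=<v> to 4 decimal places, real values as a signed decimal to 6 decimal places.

This sum is the spherical-harmonic addition theorem: it equals the Legendre polynomial P_l(cos γ) of the angle γ between the two directions.
Term-by-term m-sum for l=3 (normalisation 4π/7 = 1.795196):
  [-3]  conj(Y_{3,-3})(Ω₁) = (-0.000001, -0.000460) ; Y_{3,-3}(Ω₂) = (0.371749, -0.064311) ; Δ = (-0.000030, -0.000171)
  [-2]  conj(Y_{3,-2})(Ω₁) = (-0.010850, 0.000011) ; Y_{3,-2}(Ω₂) = (-0.241880, 0.027743) ; Δ = (0.002624, -0.000304)
  [-1]  conj(Y_{3,-1})(Ω₁) = (0.000065, 0.131776) ; Y_{3,-1}(Ω₂) = (-0.210753, 0.012047) ; Δ = (-0.001601, -0.027771)
  [+0]  conj(Y_{3,0})(Ω₁) = (0.722549, -0.000000) ; Y_{3,0}(Ω₂) = (0.254363, 0.000000) ; Δ = (0.183789, 0.000000)
  [+1]  conj(Y_{3,1})(Ω₁) = (-0.000065, 0.131776) ; Y_{3,1}(Ω₂) = (0.210753, 0.012047) ; Δ = (-0.001601, 0.027771)
  [+2]  conj(Y_{3,2})(Ω₁) = (-0.010850, -0.000011) ; Y_{3,2}(Ω₂) = (-0.241880, -0.027743) ; Δ = (0.002624, 0.000304)
  [+3]  conj(Y_{3,3})(Ω₁) = (0.000001, -0.000460) ; Y_{3,3}(Ω₂) = (-0.371749, -0.064311) ; Δ = (-0.000030, 0.000171)
Accumulated sum (0.185775, -0.000000); after 4π/(2l+1) scaling, (0.333503, -0.000000) ⇒ P_3 = 0.333503

Legendre polynomial (addition theorem), +0.333503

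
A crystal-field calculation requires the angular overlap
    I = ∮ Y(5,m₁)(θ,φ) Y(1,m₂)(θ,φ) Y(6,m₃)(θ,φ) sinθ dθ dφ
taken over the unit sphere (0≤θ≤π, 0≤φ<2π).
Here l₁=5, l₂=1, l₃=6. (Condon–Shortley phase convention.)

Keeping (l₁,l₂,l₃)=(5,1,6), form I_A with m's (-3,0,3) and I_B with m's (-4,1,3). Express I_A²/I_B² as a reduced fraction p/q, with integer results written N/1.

9/1

l's match ⇒ only the (l;m) 3-j factors differ between A and B.
A: triangle coeff Δ(5,1,6) = 1/858; Σ_t [0,0]: t=0:+1/80640 = 1/80640; (3j)²=9/286 [(5 1 6; -3 0 3)], sign=-1
B: triangle coeff Δ(5,1,6) = 1/858; Σ_t [0,0]: t=0:+1/725760 = 1/725760; (3j)²=1/286 [(5 1 6; -4 1 3)], sign=-1
I_A²/I_B² = (9/286)/(1/286) = 9/1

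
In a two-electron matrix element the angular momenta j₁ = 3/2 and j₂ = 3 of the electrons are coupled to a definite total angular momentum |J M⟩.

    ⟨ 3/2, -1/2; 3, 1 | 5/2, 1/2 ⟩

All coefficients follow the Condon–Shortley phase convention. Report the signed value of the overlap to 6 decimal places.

j₁+j₂−J=2  J+j₁−j₂=1  J−j₁+j₂=4  j₁+j₂+J+1=8
(j₁±m₁, j₂±m₂, J±M) = (1,2,4,2,3,2)
P² = 288/35
sum k=1..2:
  [1] −1/6 = -1/6
  [2] +1/8 = 1/8
S = -1/24
C² = P²·S² = 1/70 ; C = -0.119523

−√(1/70) ≈ -0.119523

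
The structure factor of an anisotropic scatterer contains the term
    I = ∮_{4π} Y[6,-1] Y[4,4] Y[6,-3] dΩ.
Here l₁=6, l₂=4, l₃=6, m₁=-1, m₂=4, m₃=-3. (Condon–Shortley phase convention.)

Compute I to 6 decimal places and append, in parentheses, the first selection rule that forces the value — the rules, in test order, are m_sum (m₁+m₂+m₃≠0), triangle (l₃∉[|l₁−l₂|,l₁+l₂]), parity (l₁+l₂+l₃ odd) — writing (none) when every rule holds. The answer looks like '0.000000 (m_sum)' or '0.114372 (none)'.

-0.167630 (none)

m-sum 0 ✓  L=16 even ✓  2≤6≤10 ✓
Π(2lᵢ+1) = 13×9×13 = 1521
triangle coeff Δ(6,4,6) = 1/15315300
Σ_t [0,4]: t=0:+1/829440 t=1:−1/25920 t=2:+1/9216 t=3:−1/25920 t=4:+1/829440 = 7/207360
(3j)²=28/2431 [(6 4 6; 0 0 0)], sign=+1
Σ_t [4,4]: t=4:+1/414720 = 1/414720
(3j)²=49/2431 [(6 4 6; -1 4 -3)], sign=-1
⇒ 4πI² = 12348/34969
I = (-1)√(12348/34969/(4π)) = -0.16763001
No selection rule forces the value: the integral is nonzero (none).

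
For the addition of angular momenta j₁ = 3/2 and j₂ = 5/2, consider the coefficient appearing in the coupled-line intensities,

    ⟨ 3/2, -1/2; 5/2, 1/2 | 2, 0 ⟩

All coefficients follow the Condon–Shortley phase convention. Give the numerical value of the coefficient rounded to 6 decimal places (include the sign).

triangle: 2!×1!×3!/7! = 12/5040
(j±m)!: 1!×2!×3!×2!×2!×2! = 96
prefactor² = (2J+1)×Δ×N² = 8/7
  k=1: −1/(1!×1!×1!×2!×0!×1!) = -1/2
  k=2: +1/(2!×0!×0!×1!×1!×2!) = 1/4
Σ = -1/4  ⇒  CG² = 8/7×(-1/4)² = 1/14
CG = −√(1/14) = -0.267261

−√(1/14) ≈ -0.267261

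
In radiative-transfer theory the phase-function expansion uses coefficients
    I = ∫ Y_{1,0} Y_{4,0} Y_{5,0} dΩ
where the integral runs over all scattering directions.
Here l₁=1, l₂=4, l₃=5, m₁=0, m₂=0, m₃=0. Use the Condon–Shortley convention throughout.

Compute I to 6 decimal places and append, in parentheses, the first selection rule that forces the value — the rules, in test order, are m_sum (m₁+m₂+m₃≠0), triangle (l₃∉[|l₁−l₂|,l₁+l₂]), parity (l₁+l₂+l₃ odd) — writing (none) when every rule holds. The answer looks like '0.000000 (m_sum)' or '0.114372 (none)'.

m-sum 0 ✓  L=10 even ✓  3≤5≤5 ✓
Π(2lᵢ+1) = 3×9×11 = 297
triangle coeff Δ(1,4,5) = 1/495
Σ_t [0,0]: t=0:+1/576 = 1/576
(3j)²=5/99 [(1 4 5; 0 0 0)], sign=-1
(m-triple is (0,0,0) — same symbol as above.)
⇒ 4πI² = 25/33
I = (+1)√(25/33/(4π)) = 0.24553200
No selection rule forces the value: the integral is nonzero (none).

0.245532 (none)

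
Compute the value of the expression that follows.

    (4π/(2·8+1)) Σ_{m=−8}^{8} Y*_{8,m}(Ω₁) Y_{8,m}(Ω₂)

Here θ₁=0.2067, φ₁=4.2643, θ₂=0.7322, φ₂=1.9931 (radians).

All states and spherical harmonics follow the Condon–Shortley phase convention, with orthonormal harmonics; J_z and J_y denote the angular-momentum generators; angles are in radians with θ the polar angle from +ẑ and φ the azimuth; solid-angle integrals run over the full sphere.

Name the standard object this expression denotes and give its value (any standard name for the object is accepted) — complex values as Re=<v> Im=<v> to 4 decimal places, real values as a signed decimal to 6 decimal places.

Legendre polynomial (addition theorem), +0.290125

This sum is the spherical-harmonic addition theorem: it equals the Legendre polynomial P_l(cos γ) of the angle γ between the two directions.
Term-by-term m-sum for l=8 (normalisation 4π/17 = 0.739198):
  term(m=-8) = +0.000000-0.000000i   from Y*(Ω₁)=-0.000001+0.000001i, Y(Ω₂)=-0.019986+0.004824i
  term(m=-7) = -0.000003-0.000001i   from Y*(Ω₁)=+0.000000-0.000031i, Y(Ω₂)=+0.016871-0.089921i
  term(m=-6) = +0.000045+0.000080i   from Y*(Ω₁)=+0.000338+0.000165i, Y(Ω₂)=+0.201243+0.139986i
  term(m=-5) = +0.000497-0.001318i   from Y*(Ω₁)=-0.002583+0.002045i, Y(Ω₂)=-0.366642+0.220136i
  term(m=-4) = -0.008885+0.003143i   from Y*(Ω₁)=-0.004713-0.020922i, Y(Ω₂)=-0.051916-0.436365i
  term(m=-3) = +0.009447+0.005541i   from Y*(Ω₁)=+0.099942+0.023035i, Y(Ω₂)=+0.101892+0.031953i
  term(m=-2) = +0.019097+0.111257i   from Y*(Ω₁)=-0.212850+0.266129i, Y(Ω₂)=+0.219961-0.247683i
  term(m=-1) = +0.122187-0.144946i   from Y*(Ω₁)=-0.293464-0.610493i, Y(Ω₂)=+0.114710+0.255285i
  term(m=+0) = +0.107716+0.000000i   from Y*(Ω₁)=+0.425362-0.000000i, Y(Ω₂)=+0.253235+0.000000i
  term(m=+1) = +0.122187+0.144946i   from Y*(Ω₁)=+0.293464-0.610493i, Y(Ω₂)=-0.114710+0.255285i
  term(m=+2) = +0.019097-0.111257i   from Y*(Ω₁)=-0.212850-0.266129i, Y(Ω₂)=+0.219961+0.247683i
  term(m=+3) = +0.009447-0.005541i   from Y*(Ω₁)=-0.099942+0.023035i, Y(Ω₂)=-0.101892+0.031953i
  term(m=+4) = -0.008885-0.003143i   from Y*(Ω₁)=-0.004713+0.020922i, Y(Ω₂)=-0.051916+0.436365i
  term(m=+5) = +0.000497+0.001318i   from Y*(Ω₁)=+0.002583+0.002045i, Y(Ω₂)=+0.366642+0.220136i
  term(m=+6) = +0.000045-0.000080i   from Y*(Ω₁)=+0.000338-0.000165i, Y(Ω₂)=+0.201243-0.139986i
  term(m=+7) = -0.000003+0.000001i   from Y*(Ω₁)=-0.000000-0.000031i, Y(Ω₂)=-0.016871-0.089921i
  term(m=+8) = +0.000000+0.000000i   from Y*(Ω₁)=-0.000001-0.000001i, Y(Ω₂)=-0.019986-0.004824i
Σ over m = +0.392486-0.000000i; ×(4π/17) → +0.290125-0.000000i. Real part: 0.290125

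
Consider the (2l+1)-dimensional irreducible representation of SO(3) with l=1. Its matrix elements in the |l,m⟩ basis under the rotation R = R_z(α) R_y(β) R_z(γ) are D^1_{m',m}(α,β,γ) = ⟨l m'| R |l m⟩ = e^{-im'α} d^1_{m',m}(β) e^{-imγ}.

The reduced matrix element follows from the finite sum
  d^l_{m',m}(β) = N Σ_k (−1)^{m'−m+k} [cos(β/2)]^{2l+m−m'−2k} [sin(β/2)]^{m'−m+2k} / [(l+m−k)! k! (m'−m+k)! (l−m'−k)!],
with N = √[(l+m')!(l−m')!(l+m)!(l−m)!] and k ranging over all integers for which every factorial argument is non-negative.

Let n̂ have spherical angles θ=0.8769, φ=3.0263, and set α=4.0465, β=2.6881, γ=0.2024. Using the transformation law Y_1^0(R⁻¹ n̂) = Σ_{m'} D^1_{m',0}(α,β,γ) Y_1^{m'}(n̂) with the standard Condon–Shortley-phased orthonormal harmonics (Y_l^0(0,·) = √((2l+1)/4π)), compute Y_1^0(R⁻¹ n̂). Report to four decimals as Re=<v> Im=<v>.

Need the full column D^1_{m',0} for m'=−1..1 at α=4.0465, β=2.6881, γ=0.2024.
cos(β/2)=0.224808, sin(β/2)=0.974403
d^1_{-1,0}: single k=1 term ⇒ +0.309789;  D = -0.191375-0.243608i
d^1_{0,0}: k∈[0..1] ⇒ +0.050539 -0.949461 = -0.898922;  D = -0.898922+0.000000i
d^1_{1,0}: single k=0 term ⇒ -0.309789;  D = +0.191375-0.243608i
Y_1^{m'}(θ=0.8769,φ=3.0263) and Σ D·Y over m':
  (-0.1914-0.2436i)·(-0.2638-0.0306i)  (-0.8989+0.0000i)·(+0.3125+0.0000i)  (+0.1914-0.2436i)·(+0.2638-0.0306i)
Y_1^0(R⁻¹ n̂) = -0.194797+0.000000i

Re=-0.1948 Im=0.0000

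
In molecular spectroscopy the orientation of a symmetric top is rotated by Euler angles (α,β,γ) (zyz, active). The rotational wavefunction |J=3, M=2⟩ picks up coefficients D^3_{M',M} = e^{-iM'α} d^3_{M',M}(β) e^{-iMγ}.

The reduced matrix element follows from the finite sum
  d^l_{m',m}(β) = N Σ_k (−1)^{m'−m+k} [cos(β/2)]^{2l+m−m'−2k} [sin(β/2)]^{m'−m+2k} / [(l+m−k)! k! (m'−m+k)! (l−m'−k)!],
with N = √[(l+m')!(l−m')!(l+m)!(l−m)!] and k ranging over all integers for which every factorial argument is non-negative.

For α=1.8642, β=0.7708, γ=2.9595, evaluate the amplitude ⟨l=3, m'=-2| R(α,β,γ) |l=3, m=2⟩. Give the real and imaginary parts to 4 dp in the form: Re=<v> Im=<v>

First d^3_{-2,2}(β=0.7708), then the phase factors e^{-i(-2)α} and e^{-i(2)γ}:
With c≡cos(β/2)=0.926648 and s≡sin(β/2)=0.375930, N=[1·120·120·1]^{1/2}=120.000000
k∈{4,5} keeps every argument non-negative
  k=4: (−1)^0·120.0000/(24)·0.9266^2·0.3759^4 = +0.085749
  k=5: (−1)^1·120.0000/(120)·0.9266^0·0.3759^6 = -0.002823
d^3_{-2,2}(0.7708) = +0.085749 -0.002823 = +0.082926
D = (-0.832713-0.553705i)·(+0.082926)·(+0.934414+0.356188i) = -0.048170-0.067501i

Re=-0.0482 Im=-0.0675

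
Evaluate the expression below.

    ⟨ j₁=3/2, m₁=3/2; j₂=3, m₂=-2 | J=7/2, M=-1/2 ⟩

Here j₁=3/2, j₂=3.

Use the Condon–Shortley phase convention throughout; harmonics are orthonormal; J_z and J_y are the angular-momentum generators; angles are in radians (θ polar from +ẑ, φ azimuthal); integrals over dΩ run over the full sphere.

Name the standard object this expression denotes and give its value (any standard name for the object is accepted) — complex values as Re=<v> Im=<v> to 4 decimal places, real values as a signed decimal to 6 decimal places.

Clebsch–Gordan coefficient, +√(5/21) ≈ +0.487950

This is a Clebsch–Gordan (vector-coupling) coefficient.
√[8·1!2!5!/9! · 3!0!1!5!3!4!] = √(3840/7)
  +(−1)^0/∏(0,1,0,1,2,4)! = 1/48  (running 1/48)
⟨..|..⟩ = √(3840/7)·(1/48) = +0.487950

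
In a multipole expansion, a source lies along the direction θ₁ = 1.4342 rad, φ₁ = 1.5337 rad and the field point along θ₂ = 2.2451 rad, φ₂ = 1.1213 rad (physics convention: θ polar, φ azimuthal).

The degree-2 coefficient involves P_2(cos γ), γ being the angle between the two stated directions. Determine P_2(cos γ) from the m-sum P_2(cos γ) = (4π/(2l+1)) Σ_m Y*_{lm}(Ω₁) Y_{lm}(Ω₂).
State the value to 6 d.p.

0.084001

Term-by-term m-sum for l=2 (normalisation 4π/5 = 2.513274):
  m=-2: (-0.378069+0.028101i) × (-0.146698-0.184481i) = +0.060646+0.065624i  (running Σ = +0.060646+0.065624i)
  m=-1: (+0.003865+0.104148i) × (-0.163715+0.339352i) = -0.035976-0.015739i  (running Σ = +0.024671+0.049885i)
  m=0: (-0.297847-0.000000i) × (+0.053444+0.000000i) = -0.015918-0.000000i  (running Σ = +0.008753+0.049885i)
  m=1: (-0.003865+0.104148i) × (+0.163715+0.339352i) = -0.035976+0.015739i  (running Σ = -0.027223+0.065624i)
  m=2: (-0.378069-0.028101i) × (-0.146698+0.184481i) = +0.060646-0.065624i  (running Σ = +0.033423+0.000000i)
Σ over m = +0.033423+0.000000i; ×(4π/5) → +0.084001+0.000000i. Real part: 0.084001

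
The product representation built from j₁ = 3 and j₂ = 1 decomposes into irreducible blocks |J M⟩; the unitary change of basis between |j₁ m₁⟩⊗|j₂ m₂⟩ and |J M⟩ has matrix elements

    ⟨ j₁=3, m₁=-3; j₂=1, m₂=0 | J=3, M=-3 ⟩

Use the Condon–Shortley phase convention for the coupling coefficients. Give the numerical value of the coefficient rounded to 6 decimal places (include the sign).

j₁+j₂−J=1  J+j₁−j₂=5  J−j₁+j₂=1  j₁+j₂+J+1=8
(j₁±m₁, j₂±m₂, J±M) = (0,6,1,1,0,6)
P² = 10800
sum k=1..1:
  [1] −1/120 = -1/120
S = -1/120
C² = P²·S² = 3/4 ; C = -0.866025

−√(3/4) ≈ -0.866025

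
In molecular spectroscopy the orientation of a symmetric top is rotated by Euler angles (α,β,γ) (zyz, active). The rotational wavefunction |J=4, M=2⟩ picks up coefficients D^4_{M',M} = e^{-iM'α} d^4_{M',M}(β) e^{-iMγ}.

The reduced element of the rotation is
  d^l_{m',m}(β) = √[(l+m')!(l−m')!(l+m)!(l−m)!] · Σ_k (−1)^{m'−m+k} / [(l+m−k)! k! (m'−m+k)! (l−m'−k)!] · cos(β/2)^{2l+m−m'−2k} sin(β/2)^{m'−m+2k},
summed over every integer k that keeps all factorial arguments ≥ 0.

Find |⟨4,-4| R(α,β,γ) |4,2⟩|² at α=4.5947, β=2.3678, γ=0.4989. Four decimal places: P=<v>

P=0.2258

Split into d^4_{-4,2}(β=2.3678) × two z-phases.
With c≡cos(β/2)=0.377316 and s≡sin(β/2)=0.926085, N=[1·40320·720·2]^{1/2}=7619.763776
Admissible k: 6..6 (factorial args all ≥0)
  k=6: (−1)^0·7619.7638/(1440)·0.3773^2·0.9261^6 = +0.475218
d^4_{-4,2}(2.3678) = +0.475218
|D^4_{-4,2}|² = |d^4_{-4,2}(β)|² = (+0.475218)² = 0.225833 (the z-rotation phases have unit modulus)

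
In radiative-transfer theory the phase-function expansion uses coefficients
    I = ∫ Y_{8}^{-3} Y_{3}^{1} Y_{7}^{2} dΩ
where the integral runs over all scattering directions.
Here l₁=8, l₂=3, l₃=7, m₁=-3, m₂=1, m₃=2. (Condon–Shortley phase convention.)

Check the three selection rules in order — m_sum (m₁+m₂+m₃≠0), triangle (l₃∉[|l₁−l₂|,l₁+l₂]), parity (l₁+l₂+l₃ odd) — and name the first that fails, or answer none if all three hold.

m₁+m₂+m₃ = -3 + 1 + 2 = 0  ✓
triangle: |8−3|=5 ≤ l₃=7 ≤ 8+3=11  ✓
parity: l₁+l₂+l₃ = 18 is even  ✓

none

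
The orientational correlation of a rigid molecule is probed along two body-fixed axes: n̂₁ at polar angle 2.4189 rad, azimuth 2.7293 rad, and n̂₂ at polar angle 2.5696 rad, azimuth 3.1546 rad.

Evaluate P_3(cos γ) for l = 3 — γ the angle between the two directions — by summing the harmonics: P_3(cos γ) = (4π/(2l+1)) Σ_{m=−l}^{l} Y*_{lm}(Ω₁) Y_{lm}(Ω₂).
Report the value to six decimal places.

0.754443

Summing Y*_{l m}(θ₁,φ₁)·Y_{l m}(θ₂,φ₂) over m ∈ [−3, 3]; prefactor 4π/(2·3+1) = 1.795196:
  m=-3: Y*=-0.03957 + 0.11405j  Y=-0.06613 + 0.00258j  product 0.00232 - 0.00764j
  m=-2: Y*=-0.22764 + 0.24621j  Y=-0.25171 + 0.00655j  product 0.05568 - 0.06346j
  m=-1: Y*=-0.35500 + 0.15526j  Y=-0.44342 + 0.00577j  product 0.15652 - 0.07090j
  m=+0: Y*=0.05242 + 0.00000j  Y=-0.16785 + 0.00000j  product -0.00880 + 0.00000j
  m=+1: Y*=0.35500 + 0.15526j  Y=0.44342 + 0.00577j  product 0.15652 + 0.07090j
  m=+2: Y*=-0.22764 - 0.24621j  Y=-0.25171 - 0.00655j  product 0.05568 + 0.06346j
  m=+3: Y*=0.03957 + 0.11405j  Y=0.06613 + 0.00258j  product 0.00232 + 0.00764j
Accumulated sum 0.42026 - 0.00000j; after 4π/(2l+1) scaling, 0.75444 - 0.00000j ⇒ P_3 = 0.754443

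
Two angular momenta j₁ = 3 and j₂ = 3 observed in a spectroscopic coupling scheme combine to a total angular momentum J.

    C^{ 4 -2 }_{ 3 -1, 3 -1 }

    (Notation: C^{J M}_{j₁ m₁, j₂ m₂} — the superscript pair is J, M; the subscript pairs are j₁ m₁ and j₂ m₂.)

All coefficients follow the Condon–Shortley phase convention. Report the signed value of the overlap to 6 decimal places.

-0.509647  (= −√(20/77))

√[9·2!4!4!/11! · 2!4!2!4!2!6!] = √(331776/385)
  +(−1)^0/∏(0,2,4,2,0,2)! = 1/192  (running 1/192)
  +(−1)^1/∏(1,1,3,1,1,3)! = -1/36  (running -13/576)
  +(−1)^2/∏(2,0,2,0,2,4)! = 1/192  (running -5/288)
⟨..|..⟩ = √(331776/385)·(-5/288) = -0.509647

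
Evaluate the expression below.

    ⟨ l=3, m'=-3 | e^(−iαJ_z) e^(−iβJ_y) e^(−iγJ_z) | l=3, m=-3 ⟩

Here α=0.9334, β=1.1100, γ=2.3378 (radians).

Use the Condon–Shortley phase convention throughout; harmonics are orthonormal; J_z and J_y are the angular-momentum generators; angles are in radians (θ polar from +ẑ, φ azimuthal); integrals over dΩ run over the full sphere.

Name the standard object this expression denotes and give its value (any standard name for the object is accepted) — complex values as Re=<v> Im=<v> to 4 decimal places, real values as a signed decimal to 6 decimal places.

This is a Wigner D-matrix element — the rotation-matrix element ⟨l m'| R(α,β,γ) |l m⟩ in the angular-momentum basis.
First d^3_{-3,-3}(β=1.1100), then the phase factors e^{-i(-3)α} and e^{-i(-3)γ}:
With c≡cos(β/2)=0.849900 and s≡sin(β/2)=0.526943, N=[1·720·1·720]^{1/2}=720.000000
Admissible k: 0..0 (factorial args all ≥0)
  k=0: (−1)^0·720.0000/(720)·0.8499^6·0.5269^0 = +0.376885
d^3_{-3,-3}(1.1100) = +0.376885
Phases: e^{-i·(-3)·0.9334}=-0.942289+0.334800i, e^{-i·(-3)·2.3378}=+0.745031+0.667030i ⇒ D=-0.348752-0.142876i

Wigner D-matrix element, Re=-0.3488 Im=-0.1429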